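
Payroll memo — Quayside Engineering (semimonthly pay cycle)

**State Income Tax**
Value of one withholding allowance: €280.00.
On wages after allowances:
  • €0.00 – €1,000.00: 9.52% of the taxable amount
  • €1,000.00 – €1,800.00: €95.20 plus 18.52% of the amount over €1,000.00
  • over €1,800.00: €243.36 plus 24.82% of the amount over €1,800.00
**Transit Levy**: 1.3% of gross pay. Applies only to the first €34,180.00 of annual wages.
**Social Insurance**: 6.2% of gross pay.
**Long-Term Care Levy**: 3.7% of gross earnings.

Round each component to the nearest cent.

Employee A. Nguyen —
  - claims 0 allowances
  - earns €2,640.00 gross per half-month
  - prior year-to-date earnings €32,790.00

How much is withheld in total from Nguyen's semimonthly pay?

State Income Tax: taxable = €2,640.00
  €243.36 + 24.82% × (€2,640.00 − €1,800.00) = €243.36 + 24.82% × €840.00 = €451.85
Transit Levy: cap €34,180.00 − YTD €32,790.00 = €1,390.00 subject; 1.3% × €1,390.00 = €18.07
Social Insurance: 6.2% × €2,640.00 = €163.68
Long-Term Care Levy: 3.7% × €2,640.00 = €97.68
Total: €451.85 + €18.07 + €163.68 + €97.68 = €731.28

€731.28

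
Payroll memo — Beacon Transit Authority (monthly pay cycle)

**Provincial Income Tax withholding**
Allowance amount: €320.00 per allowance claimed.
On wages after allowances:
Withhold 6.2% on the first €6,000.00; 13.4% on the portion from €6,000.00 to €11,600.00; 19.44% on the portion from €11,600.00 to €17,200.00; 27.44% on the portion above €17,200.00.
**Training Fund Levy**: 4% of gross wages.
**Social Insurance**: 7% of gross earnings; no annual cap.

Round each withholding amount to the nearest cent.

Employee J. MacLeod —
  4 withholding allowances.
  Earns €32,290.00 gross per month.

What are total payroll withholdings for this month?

€9,552.40

Provincial Income Tax: taxable = €32,290.00 − 4×€320.00 = €31,010.00
  €2,211.04 + 27.44% × (€31,010.00 − €17,200.00) = €2,211.04 + 27.44% × €13,810.00 = €6,000.50
Training Fund Levy: 4% × €32,290.00 = €1,291.60
Social Insurance: 7% × €32,290.00 = €2,260.30
Total: €6,000.50 + €1,291.60 + €2,260.30 = €9,552.40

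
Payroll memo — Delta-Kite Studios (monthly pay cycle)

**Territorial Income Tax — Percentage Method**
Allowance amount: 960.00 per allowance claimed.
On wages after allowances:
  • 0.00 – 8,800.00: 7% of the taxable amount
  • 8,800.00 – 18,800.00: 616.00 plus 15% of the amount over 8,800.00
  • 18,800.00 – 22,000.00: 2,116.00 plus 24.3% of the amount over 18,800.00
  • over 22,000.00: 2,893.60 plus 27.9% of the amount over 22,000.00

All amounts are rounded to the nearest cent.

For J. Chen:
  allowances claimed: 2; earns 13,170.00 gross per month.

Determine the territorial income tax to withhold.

983.50

Territorial Income Tax: taxable = 13,170.00 − 2×960.00 = 11,250.00
  616.00 + 15% × (11,250.00 − 8,800.00) = 616.00 + 15% × 2,450.00 = 983.50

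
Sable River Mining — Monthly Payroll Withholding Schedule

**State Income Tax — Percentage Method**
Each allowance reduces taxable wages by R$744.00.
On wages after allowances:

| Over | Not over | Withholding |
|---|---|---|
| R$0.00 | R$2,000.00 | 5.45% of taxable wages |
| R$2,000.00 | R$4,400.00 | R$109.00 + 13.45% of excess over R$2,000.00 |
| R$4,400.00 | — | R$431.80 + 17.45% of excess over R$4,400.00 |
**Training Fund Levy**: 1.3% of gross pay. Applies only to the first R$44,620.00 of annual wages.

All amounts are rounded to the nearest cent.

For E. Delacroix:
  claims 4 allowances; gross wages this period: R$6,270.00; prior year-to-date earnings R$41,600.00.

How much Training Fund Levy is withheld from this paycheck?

Training Fund Levy: cap R$44,620.00 − YTD R$41,600.00 = R$3,020.00 subject; 1.3% × R$3,020.00 = R$39.26

R$39.26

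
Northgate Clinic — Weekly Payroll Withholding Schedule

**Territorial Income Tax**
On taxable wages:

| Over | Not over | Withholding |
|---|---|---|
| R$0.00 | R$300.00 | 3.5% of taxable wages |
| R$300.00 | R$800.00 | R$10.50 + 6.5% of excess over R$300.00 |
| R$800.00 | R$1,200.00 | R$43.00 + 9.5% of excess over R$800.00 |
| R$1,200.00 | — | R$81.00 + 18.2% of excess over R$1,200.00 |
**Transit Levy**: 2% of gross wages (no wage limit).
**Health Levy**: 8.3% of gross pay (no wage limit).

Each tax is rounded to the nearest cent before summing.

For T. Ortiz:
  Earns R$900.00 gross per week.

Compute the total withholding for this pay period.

Territorial Income Tax: taxable = R$900.00
  R$43.00 + 9.5% × (R$900.00 − R$800.00) = R$43.00 + 9.5% × R$100.00 = R$52.50
Transit Levy: 2% × R$900.00 = R$18.00
Health Levy: 8.3% × R$900.00 = R$74.70
Total: R$52.50 + R$18.00 + R$74.70 = R$145.20

R$145.20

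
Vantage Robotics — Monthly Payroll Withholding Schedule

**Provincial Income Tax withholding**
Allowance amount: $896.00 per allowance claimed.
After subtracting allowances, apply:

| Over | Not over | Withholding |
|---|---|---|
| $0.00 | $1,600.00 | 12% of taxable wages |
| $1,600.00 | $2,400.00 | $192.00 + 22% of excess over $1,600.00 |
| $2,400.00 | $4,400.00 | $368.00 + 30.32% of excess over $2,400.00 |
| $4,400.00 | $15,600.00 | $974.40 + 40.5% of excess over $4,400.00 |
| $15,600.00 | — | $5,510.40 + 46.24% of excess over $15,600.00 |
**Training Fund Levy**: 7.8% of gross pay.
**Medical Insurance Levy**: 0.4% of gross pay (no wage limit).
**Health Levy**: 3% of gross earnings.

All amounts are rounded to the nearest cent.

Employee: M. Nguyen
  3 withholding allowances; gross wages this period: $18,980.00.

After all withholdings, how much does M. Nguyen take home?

Provincial Income Tax: taxable = $18,980.00 − 3×$896.00 = $16,292.00
  $5,510.40 + 46.24% × ($16,292.00 − $15,600.00) = $5,510.40 + 46.24% × $692.00 = $5,830.38
Training Fund Levy: 7.8% × $18,980.00 = $1,480.44
Medical Insurance Levy: 0.4% × $18,980.00 = $75.92
Health Levy: 3% × $18,980.00 = $569.40
Total withheld: $5,830.38 + $1,480.44 + $75.92 + $569.40 = $7,956.14
Net pay: $18,980.00 − $7,956.14 = $11,023.86

$11,023.86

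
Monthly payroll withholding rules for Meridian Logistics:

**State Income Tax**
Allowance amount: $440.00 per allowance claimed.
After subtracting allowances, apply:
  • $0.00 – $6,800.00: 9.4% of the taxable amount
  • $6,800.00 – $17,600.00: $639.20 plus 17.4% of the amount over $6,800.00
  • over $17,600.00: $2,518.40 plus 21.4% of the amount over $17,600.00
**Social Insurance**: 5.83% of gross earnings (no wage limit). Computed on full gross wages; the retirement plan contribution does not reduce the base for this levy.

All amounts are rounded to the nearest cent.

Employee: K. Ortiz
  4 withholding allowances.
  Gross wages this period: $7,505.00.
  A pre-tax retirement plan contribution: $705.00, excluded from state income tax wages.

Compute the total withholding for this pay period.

$911.30

State Income Tax: taxable = $7,505.00 − $705.00 − 4×$440.00 = $5,040.00
  9.4% × $5,040.00 = $473.76
Social Insurance: 5.83% × $7,505.00 = $437.54
Total: $473.76 + $437.54 = $911.30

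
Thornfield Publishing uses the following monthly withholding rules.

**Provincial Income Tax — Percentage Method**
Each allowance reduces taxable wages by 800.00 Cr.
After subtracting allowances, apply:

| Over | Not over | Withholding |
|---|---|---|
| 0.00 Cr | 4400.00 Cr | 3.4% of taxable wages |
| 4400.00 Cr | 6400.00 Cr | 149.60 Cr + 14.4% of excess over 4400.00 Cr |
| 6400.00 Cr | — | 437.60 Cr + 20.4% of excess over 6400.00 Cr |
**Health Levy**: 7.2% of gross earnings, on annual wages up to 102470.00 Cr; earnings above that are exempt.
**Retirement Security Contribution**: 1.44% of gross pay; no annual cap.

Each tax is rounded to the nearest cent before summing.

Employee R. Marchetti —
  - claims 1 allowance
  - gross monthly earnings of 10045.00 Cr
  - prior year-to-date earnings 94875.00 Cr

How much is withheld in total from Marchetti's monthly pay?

1709.47 Cr

Provincial Income Tax: taxable = 10045.00 Cr − 1×800.00 Cr = 9245.00 Cr
  437.60 Cr + 20.4% × (9245.00 Cr − 6400.00 Cr) = 437.60 Cr + 20.4% × 2845.00 Cr = 1017.98 Cr
Health Levy: cap 102470.00 Cr − YTD 94875.00 Cr = 7595.00 Cr subject; 7.2% × 7595.00 Cr = 546.84 Cr
Retirement Security Contribution: 1.44% × 10045.00 Cr = 144.65 Cr
Total: 1017.98 Cr + 546.84 Cr + 144.65 Cr = 1709.47 Cr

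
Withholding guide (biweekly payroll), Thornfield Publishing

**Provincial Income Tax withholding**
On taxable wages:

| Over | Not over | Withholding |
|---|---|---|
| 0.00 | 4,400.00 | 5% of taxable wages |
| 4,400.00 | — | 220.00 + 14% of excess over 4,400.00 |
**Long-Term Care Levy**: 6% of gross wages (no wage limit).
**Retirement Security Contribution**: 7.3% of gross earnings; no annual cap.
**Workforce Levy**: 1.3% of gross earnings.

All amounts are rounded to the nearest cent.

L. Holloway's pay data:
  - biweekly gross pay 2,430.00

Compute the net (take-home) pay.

Provincial Income Tax: taxable = 2,430.00
  5% × 2,430.00 = 121.50
Long-Term Care Levy: 6% × 2,430.00 = 145.80
Retirement Security Contribution: 7.3% × 2,430.00 = 177.39
Workforce Levy: 1.3% × 2,430.00 = 31.59
Total withheld: 121.50 + 145.80 + 177.39 + 31.59 = 476.28
Net pay: 2,430.00 − 476.28 = 1,953.72

1,953.72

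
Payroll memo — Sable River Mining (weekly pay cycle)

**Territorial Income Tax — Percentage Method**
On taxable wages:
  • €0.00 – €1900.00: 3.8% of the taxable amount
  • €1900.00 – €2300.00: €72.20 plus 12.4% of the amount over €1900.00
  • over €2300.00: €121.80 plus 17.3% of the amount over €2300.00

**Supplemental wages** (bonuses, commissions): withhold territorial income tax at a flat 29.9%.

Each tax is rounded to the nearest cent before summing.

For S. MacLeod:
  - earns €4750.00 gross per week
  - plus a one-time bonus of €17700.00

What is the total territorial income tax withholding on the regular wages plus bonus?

Territorial Income Tax: taxable = €4750.00
  €121.80 + 17.3% × (€4750.00 − €2300.00) = €121.80 + 17.3% × €2450.00 = €545.65
Supplemental (29.9% flat on bonus): 29.9% × €17700.00 = €5292.30
Total territorial income tax: €545.65 + €5292.30 = €5837.95

€5837.95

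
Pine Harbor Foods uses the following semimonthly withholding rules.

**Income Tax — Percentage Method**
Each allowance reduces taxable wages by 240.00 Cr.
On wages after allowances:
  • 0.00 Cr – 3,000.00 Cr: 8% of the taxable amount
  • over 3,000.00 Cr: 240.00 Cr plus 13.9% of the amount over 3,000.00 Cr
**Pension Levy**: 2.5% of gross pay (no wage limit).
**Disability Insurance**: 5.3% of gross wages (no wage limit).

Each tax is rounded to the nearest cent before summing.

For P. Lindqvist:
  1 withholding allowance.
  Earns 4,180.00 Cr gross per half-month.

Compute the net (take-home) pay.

3,483.30 Cr

Income Tax: taxable = 4,180.00 Cr − 1×240.00 Cr = 3,940.00 Cr
  240.00 Cr + 13.9% × (3,940.00 Cr − 3,000.00 Cr) = 240.00 Cr + 13.9% × 940.00 Cr = 370.66 Cr
Pension Levy: 2.5% × 4,180.00 Cr = 104.50 Cr
Disability Insurance: 5.3% × 4,180.00 Cr = 221.54 Cr
Total withheld: 370.66 Cr + 104.50 Cr + 221.54 Cr = 696.70 Cr
Net pay: 4,180.00 Cr − 696.70 Cr = 3,483.30 Cr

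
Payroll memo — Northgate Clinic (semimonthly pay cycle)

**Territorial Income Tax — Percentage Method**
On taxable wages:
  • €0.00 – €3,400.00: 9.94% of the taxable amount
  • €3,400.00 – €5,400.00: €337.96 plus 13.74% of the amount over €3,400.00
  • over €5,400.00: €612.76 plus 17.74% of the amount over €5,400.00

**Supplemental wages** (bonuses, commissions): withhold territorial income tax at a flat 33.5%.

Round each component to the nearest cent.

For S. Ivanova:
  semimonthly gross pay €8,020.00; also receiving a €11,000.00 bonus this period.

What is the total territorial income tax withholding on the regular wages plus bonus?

Territorial Income Tax: taxable = €8,020.00
  €612.76 + 17.74% × (€8,020.00 − €5,400.00) = €612.76 + 17.74% × €2,620.00 = €1,077.55
Supplemental (33.5% flat on bonus): 33.5% × €11,000.00 = €3,685.00
Total territorial income tax: €1,077.55 + €3,685.00 = €4,762.55

€4,762.55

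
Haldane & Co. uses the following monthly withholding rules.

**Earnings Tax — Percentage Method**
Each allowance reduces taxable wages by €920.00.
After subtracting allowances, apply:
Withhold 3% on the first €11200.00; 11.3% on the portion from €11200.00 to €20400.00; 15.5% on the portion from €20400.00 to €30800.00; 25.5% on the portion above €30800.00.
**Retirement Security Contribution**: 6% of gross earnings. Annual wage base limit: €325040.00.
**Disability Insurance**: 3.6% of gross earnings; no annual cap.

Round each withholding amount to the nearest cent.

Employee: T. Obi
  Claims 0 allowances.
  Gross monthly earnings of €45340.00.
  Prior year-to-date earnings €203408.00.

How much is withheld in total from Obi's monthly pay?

Earnings Tax: taxable = €45340.00
  €2987.60 + 25.5% × (€45340.00 − €30800.00) = €2987.60 + 25.5% × €14540.00 = €6695.30
Retirement Security Contribution: 6% × €45340.00 = €2720.40
Disability Insurance: 3.6% × €45340.00 = €1632.24
Total: €6695.30 + €2720.40 + €1632.24 = €11047.94

€11047.94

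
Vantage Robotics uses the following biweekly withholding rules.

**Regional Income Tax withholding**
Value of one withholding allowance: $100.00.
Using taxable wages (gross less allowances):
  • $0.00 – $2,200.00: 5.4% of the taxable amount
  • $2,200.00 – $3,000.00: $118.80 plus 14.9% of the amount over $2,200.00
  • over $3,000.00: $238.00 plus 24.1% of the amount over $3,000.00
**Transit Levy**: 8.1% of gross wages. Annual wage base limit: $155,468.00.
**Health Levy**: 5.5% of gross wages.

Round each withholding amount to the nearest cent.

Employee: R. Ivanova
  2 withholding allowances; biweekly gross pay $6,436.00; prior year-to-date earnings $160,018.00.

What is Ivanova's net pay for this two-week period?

Regional Income Tax: taxable = $6,436.00 − 2×$100.00 = $6,236.00
  $238.00 + 24.1% × ($6,236.00 − $3,000.00) = $238.00 + 24.1% × $3,236.00 = $1,017.88
Transit Levy: YTD $160,018.00 ≥ cap $155,468.00 → $0.00
Health Levy: 5.5% × $6,436.00 = $353.98
Total withheld: $1,017.88 + $0.00 + $353.98 = $1,371.86
Net pay: $6,436.00 − $1,371.86 = $5,064.14

$5,064.14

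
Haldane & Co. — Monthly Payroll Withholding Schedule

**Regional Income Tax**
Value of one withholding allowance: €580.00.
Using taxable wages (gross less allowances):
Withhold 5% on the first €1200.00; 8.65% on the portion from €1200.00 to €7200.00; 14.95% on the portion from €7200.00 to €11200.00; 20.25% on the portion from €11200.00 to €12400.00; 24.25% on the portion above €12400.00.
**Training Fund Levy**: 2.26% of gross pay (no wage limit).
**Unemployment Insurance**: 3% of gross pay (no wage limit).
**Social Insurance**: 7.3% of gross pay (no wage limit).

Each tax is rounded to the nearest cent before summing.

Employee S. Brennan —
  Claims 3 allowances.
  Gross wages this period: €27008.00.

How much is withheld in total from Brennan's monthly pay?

€7932.69

Regional Income Tax: taxable = €27008.00 − 3×€580.00 = €25268.00
  €1420.00 + 24.25% × (€25268.00 − €12400.00) = €1420.00 + 24.25% × €12868.00 = €4540.49
Training Fund Levy: 2.26% × €27008.00 = €610.38
Unemployment Insurance: 3% × €27008.00 = €810.24
Social Insurance: 7.3% × €27008.00 = €1971.58
Total: €4540.49 + €610.38 + €810.24 + €1971.58 = €7932.69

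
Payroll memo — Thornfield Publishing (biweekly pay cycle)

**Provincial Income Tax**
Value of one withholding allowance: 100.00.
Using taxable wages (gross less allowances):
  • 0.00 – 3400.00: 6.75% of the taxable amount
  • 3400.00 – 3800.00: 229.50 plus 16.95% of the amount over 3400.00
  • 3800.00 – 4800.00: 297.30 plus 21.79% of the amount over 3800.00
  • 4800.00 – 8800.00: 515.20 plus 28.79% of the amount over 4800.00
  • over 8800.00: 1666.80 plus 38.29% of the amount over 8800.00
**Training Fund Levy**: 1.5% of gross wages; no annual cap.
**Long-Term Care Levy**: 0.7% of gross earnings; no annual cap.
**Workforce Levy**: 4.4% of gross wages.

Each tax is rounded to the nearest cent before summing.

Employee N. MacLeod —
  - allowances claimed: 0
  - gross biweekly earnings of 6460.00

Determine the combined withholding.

1419.47

Provincial Income Tax: taxable = 6460.00
  515.20 + 28.79% × (6460.00 − 4800.00) = 515.20 + 28.79% × 1660.00 = 993.11
Training Fund Levy: 1.5% × 6460.00 = 96.90
Long-Term Care Levy: 0.7% × 6460.00 = 45.22
Workforce Levy: 4.4% × 6460.00 = 284.24
Total: 993.11 + 96.90 + 45.22 + 284.24 = 1419.47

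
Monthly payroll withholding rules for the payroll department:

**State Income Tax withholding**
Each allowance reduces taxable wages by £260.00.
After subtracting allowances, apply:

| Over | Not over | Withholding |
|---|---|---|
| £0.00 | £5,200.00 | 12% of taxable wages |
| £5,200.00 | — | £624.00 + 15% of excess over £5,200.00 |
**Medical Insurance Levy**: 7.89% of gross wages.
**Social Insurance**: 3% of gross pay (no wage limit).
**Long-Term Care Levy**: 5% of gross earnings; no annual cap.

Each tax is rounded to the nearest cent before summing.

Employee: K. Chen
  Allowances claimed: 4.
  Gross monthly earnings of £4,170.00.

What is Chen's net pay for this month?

State Income Tax: taxable = £4,170.00 − 4×£260.00 = £3,130.00
  12% × £3,130.00 = £375.60
Medical Insurance Levy: 7.89% × £4,170.00 = £329.01
Social Insurance: 3% × £4,170.00 = £125.10
Long-Term Care Levy: 5% × £4,170.00 = £208.50
Total withheld: £375.60 + £329.01 + £125.10 + £208.50 = £1,038.21
Net pay: £4,170.00 − £1,038.21 = £3,131.79

£3,131.79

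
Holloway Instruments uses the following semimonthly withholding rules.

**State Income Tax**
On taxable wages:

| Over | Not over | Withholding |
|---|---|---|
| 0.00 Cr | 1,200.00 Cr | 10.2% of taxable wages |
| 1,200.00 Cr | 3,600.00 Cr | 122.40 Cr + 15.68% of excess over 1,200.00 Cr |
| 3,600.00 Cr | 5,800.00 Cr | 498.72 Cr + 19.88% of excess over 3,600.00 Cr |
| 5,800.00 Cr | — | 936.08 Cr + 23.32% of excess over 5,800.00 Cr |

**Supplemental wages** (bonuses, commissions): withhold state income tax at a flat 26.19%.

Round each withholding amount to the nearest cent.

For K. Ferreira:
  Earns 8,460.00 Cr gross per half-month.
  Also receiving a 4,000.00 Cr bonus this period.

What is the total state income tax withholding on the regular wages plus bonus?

State Income Tax: taxable = 8,460.00 Cr
  936.08 Cr + 23.32% × (8,460.00 Cr − 5,800.00 Cr) = 936.08 Cr + 23.32% × 2,660.00 Cr = 1,556.39 Cr
Supplemental (26.19% flat on bonus): 26.19% × 4,000.00 Cr = 1,047.60 Cr
Total state income tax: 1,556.39 Cr + 1,047.60 Cr = 2,603.99 Cr

2,603.99 Cr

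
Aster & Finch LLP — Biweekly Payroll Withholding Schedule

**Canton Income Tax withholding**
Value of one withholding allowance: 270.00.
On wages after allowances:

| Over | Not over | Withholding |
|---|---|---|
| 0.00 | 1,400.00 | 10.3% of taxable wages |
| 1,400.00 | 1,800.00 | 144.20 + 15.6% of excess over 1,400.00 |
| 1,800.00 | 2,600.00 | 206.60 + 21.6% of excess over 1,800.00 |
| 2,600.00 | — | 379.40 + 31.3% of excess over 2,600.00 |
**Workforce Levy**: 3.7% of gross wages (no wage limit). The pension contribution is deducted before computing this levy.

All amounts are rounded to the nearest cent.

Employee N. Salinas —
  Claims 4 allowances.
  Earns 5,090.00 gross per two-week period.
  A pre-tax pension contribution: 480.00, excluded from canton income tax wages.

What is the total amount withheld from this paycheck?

Canton Income Tax: taxable = 5,090.00 − 480.00 − 4×270.00 = 3,530.00
  379.40 + 31.3% × (3,530.00 − 2,600.00) = 379.40 + 31.3% × 930.00 = 670.49
Workforce Levy: 3.7% × 4,610.00 = 170.57
Total: 670.49 + 170.57 = 841.06

841.06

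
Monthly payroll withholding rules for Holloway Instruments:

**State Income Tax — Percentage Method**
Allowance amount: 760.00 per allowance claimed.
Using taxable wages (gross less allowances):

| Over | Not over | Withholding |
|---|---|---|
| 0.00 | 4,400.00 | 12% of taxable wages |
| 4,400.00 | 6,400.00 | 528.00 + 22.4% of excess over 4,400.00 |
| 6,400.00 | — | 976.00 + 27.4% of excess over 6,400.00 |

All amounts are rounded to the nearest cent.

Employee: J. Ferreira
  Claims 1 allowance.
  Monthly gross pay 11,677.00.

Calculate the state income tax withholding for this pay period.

2,213.66

State Income Tax: taxable = 11,677.00 − 1×760.00 = 10,917.00
  976.00 + 27.4% × (10,917.00 − 6,400.00) = 976.00 + 27.4% × 4,517.00 = 2,213.66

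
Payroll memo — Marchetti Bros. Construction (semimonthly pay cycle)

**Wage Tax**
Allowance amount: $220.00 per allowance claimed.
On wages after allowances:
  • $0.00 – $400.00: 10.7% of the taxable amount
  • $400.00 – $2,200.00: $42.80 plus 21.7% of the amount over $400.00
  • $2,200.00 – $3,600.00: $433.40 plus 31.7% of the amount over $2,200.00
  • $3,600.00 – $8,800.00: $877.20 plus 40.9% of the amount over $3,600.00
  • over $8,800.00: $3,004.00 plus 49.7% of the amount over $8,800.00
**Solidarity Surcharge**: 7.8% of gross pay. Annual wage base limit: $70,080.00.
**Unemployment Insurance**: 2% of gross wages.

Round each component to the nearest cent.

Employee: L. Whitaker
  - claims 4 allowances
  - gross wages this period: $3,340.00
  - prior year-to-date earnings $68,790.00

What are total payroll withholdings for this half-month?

$683.24

Wage Tax: taxable = $3,340.00 − 4×$220.00 = $2,460.00
  $433.40 + 31.7% × ($2,460.00 − $2,200.00) = $433.40 + 31.7% × $260.00 = $515.82
Solidarity Surcharge: cap $70,080.00 − YTD $68,790.00 = $1,290.00 subject; 7.8% × $1,290.00 = $100.62
Unemployment Insurance: 2% × $3,340.00 = $66.80
Total: $515.82 + $100.62 + $66.80 = $683.24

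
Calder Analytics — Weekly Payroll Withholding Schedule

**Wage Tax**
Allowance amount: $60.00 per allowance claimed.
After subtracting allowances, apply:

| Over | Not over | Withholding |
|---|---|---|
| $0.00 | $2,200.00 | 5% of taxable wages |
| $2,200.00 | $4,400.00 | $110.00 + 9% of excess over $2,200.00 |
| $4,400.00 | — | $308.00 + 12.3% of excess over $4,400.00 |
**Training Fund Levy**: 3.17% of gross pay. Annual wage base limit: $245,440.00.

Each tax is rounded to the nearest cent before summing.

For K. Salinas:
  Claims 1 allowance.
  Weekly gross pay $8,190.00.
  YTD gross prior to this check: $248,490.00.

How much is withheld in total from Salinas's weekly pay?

$766.79

Wage Tax: taxable = $8,190.00 − 1×$60.00 = $8,130.00
  $308.00 + 12.3% × ($8,130.00 − $4,400.00) = $308.00 + 12.3% × $3,730.00 = $766.79
Training Fund Levy: YTD $248,490.00 ≥ cap $245,440.00 → $0.00
Total: $766.79 + $0.00 = $766.79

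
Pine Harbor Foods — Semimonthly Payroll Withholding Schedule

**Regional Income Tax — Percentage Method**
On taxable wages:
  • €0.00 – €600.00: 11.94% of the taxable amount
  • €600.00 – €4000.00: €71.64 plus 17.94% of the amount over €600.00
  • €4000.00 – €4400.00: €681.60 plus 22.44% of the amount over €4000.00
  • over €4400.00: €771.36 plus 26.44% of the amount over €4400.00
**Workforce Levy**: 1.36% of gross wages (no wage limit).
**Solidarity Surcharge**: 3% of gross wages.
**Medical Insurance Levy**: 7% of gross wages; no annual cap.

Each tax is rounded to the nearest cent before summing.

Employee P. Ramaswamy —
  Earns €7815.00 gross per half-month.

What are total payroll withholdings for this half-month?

€2562.07

Regional Income Tax: taxable = €7815.00
  €771.36 + 26.44% × (€7815.00 − €4400.00) = €771.36 + 26.44% × €3415.00 = €1674.29
Workforce Levy: 1.36% × €7815.00 = €106.28
Solidarity Surcharge: 3% × €7815.00 = €234.45
Medical Insurance Levy: 7% × €7815.00 = €547.05
Total: €1674.29 + €106.28 + €234.45 + €547.05 = €2562.07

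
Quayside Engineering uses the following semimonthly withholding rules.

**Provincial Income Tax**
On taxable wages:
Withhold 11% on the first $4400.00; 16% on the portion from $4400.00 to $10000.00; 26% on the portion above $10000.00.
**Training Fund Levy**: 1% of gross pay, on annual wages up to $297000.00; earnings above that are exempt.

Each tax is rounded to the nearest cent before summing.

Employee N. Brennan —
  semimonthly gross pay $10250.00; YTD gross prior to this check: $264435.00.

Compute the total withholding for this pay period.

$1547.50

Provincial Income Tax: taxable = $10250.00
  $1380.00 + 26% × ($10250.00 − $10000.00) = $1380.00 + 26% × $250.00 = $1445.00
Training Fund Levy: 1% × $10250.00 = $102.50
Total: $1445.00 + $102.50 = $1547.50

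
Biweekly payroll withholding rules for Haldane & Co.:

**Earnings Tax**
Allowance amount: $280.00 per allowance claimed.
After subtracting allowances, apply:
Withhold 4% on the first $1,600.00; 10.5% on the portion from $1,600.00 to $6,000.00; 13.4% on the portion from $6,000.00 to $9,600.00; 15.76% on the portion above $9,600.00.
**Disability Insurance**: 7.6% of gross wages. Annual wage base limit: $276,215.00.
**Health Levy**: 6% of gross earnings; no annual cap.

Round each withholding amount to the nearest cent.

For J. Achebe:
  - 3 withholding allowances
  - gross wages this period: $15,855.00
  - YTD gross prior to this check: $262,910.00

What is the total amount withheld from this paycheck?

$3,824.28

Earnings Tax: taxable = $15,855.00 − 3×$280.00 = $15,015.00
  $1,008.40 + 15.76% × ($15,015.00 − $9,600.00) = $1,008.40 + 15.76% × $5,415.00 = $1,861.80
Disability Insurance: cap $276,215.00 − YTD $262,910.00 = $13,305.00 subject; 7.6% × $13,305.00 = $1,011.18
Health Levy: 6% × $15,855.00 = $951.30
Total: $1,861.80 + $1,011.18 + $951.30 = $3,824.28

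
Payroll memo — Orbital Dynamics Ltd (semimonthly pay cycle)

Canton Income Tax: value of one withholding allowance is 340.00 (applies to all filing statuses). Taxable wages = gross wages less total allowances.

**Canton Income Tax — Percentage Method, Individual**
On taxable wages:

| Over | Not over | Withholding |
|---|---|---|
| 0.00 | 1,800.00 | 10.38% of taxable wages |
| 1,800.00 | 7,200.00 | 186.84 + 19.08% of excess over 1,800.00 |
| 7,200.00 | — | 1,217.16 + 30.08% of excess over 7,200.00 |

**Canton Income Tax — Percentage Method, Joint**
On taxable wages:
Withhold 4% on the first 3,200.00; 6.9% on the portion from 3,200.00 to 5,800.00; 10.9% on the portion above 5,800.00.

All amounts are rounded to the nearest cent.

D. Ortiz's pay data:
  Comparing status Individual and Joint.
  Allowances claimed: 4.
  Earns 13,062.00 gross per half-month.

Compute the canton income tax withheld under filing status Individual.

Canton Income Tax (Individual): taxable = 13,062.00 − 4×340.00 = 11,702.00
  1,217.16 + 30.08% × (11,702.00 − 7,200.00) = 1,217.16 + 30.08% × 4,502.00 = 2,571.36

2,571.36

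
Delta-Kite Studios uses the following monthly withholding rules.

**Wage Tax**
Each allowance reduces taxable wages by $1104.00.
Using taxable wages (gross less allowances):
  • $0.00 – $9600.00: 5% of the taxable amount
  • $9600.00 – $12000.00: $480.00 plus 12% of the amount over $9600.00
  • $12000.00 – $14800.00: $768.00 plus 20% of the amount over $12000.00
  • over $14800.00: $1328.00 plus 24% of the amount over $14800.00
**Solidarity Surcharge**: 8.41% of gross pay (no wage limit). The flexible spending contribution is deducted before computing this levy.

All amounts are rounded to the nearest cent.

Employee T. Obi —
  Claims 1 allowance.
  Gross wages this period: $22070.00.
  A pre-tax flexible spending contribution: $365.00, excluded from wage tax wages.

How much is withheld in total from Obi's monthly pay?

Wage Tax: taxable = $22070.00 − $365.00 − 1×$1104.00 = $20601.00
  $1328.00 + 24% × ($20601.00 − $14800.00) = $1328.00 + 24% × $5801.00 = $2720.24
Solidarity Surcharge: 8.41% × $21705.00 = $1825.39
Total: $2720.24 + $1825.39 = $4545.63

$4545.63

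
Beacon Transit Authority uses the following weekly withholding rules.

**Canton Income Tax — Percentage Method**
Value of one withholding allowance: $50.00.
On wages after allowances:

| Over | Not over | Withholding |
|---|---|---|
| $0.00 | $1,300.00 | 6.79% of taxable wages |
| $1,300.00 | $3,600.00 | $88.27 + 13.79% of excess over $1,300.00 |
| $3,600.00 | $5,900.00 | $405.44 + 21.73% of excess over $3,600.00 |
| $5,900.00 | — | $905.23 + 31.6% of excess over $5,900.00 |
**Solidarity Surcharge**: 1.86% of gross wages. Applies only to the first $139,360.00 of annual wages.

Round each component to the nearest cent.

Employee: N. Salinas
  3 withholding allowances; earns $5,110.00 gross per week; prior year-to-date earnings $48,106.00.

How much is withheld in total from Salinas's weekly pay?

Canton Income Tax: taxable = $5,110.00 − 3×$50.00 = $4,960.00
  $405.44 + 21.73% × ($4,960.00 − $3,600.00) = $405.44 + 21.73% × $1,360.00 = $700.97
Solidarity Surcharge: 1.86% × $5,110.00 = $95.05
Total: $700.97 + $95.05 = $796.02

$796.02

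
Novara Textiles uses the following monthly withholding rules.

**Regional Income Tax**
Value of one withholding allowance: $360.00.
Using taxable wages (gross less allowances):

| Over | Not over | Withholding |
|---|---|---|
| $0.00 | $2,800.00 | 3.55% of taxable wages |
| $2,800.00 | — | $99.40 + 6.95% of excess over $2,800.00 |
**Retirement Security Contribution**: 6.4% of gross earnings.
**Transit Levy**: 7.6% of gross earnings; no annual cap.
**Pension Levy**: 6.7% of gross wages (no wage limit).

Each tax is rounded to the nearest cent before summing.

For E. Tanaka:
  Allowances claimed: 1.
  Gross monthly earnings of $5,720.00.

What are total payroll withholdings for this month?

$1,461.36

Regional Income Tax: taxable = $5,720.00 − 1×$360.00 = $5,360.00
  $99.40 + 6.95% × ($5,360.00 − $2,800.00) = $99.40 + 6.95% × $2,560.00 = $277.32
Retirement Security Contribution: 6.4% × $5,720.00 = $366.08
Transit Levy: 7.6% × $5,720.00 = $434.72
Pension Levy: 6.7% × $5,720.00 = $383.24
Total: $277.32 + $366.08 + $434.72 + $383.24 = $1,461.36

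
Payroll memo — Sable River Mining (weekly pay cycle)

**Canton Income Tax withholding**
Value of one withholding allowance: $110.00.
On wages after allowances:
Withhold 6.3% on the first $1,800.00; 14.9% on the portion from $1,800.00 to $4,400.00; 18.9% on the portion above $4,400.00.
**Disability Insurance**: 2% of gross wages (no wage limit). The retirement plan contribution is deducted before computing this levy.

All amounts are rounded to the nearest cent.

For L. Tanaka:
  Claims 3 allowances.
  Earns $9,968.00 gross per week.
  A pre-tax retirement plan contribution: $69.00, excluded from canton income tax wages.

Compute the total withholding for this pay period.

$1,675.72

Canton Income Tax: taxable = $9,968.00 − $69.00 − 3×$110.00 = $9,569.00
  $500.80 + 18.9% × ($9,569.00 − $4,400.00) = $500.80 + 18.9% × $5,169.00 = $1,477.74
Disability Insurance: 2% × $9,899.00 = $197.98
Total: $1,477.74 + $197.98 = $1,675.72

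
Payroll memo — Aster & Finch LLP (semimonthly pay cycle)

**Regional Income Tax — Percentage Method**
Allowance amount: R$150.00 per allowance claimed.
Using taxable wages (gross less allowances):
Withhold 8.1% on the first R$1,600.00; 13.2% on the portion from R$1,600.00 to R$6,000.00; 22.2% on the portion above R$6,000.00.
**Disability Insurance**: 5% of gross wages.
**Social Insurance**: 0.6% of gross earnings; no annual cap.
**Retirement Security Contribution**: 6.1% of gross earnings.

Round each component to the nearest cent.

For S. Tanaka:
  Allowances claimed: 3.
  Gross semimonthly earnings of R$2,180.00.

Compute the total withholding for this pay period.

Regional Income Tax: taxable = R$2,180.00 − 3×R$150.00 = R$1,730.00
  R$129.60 + 13.2% × (R$1,730.00 − R$1,600.00) = R$129.60 + 13.2% × R$130.00 = R$146.76
Disability Insurance: 5% × R$2,180.00 = R$109.00
Social Insurance: 0.6% × R$2,180.00 = R$13.08
Retirement Security Contribution: 6.1% × R$2,180.00 = R$132.98
Total: R$146.76 + R$109.00 + R$13.08 + R$132.98 = R$401.82

R$401.82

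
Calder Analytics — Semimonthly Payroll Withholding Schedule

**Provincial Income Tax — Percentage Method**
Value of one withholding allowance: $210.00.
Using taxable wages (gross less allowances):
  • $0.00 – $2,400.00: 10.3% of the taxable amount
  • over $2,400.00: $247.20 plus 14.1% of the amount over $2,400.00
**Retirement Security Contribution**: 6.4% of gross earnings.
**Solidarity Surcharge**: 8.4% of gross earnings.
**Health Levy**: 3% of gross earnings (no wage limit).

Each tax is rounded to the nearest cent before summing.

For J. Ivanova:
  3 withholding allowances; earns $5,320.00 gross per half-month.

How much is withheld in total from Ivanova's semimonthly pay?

$1,517.05

Provincial Income Tax: taxable = $5,320.00 − 3×$210.00 = $4,690.00
  $247.20 + 14.1% × ($4,690.00 − $2,400.00) = $247.20 + 14.1% × $2,290.00 = $570.09
Retirement Security Contribution: 6.4% × $5,320.00 = $340.48
Solidarity Surcharge: 8.4% × $5,320.00 = $446.88
Health Levy: 3% × $5,320.00 = $159.60
Total: $570.09 + $340.48 + $446.88 + $159.60 = $1,517.05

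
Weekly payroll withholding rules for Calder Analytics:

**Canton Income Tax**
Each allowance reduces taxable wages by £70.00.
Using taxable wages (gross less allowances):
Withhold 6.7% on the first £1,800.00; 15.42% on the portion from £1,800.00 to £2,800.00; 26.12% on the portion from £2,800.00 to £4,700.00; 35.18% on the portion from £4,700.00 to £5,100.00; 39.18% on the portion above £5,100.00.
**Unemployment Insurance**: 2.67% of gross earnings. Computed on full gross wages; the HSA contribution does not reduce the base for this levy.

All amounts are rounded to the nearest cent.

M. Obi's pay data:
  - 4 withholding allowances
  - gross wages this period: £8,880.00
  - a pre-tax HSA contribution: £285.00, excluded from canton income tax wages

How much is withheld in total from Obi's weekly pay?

£2,408.54

Canton Income Tax: taxable = £8,880.00 − £285.00 − 4×£70.00 = £8,315.00
  £911.80 + 39.18% × (£8,315.00 − £5,100.00) = £911.80 + 39.18% × £3,215.00 = £2,171.44
Unemployment Insurance: 2.67% × £8,880.00 = £237.10
Total: £2,171.44 + £237.10 = £2,408.54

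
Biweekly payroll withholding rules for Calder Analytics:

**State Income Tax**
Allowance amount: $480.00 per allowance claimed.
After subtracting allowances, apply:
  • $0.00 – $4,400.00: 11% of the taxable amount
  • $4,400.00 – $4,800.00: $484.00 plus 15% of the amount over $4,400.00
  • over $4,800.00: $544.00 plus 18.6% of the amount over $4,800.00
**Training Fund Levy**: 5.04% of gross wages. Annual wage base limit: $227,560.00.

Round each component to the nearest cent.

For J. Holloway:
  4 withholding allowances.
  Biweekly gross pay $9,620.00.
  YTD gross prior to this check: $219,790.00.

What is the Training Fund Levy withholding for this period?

$391.61

Training Fund Levy: cap $227,560.00 − YTD $219,790.00 = $7,770.00 subject; 5.04% × $7,770.00 = $391.61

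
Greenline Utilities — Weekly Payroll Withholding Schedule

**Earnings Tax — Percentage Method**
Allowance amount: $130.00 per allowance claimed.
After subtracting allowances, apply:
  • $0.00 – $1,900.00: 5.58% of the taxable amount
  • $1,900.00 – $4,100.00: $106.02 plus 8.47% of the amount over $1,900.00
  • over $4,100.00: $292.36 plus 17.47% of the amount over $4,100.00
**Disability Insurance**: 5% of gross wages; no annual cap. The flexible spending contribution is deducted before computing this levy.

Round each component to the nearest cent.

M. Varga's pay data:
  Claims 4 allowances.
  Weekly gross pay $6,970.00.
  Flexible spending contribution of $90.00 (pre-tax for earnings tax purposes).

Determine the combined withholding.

$1,031.18

Earnings Tax: taxable = $6,970.00 − $90.00 − 4×$130.00 = $6,360.00
  $292.36 + 17.47% × ($6,360.00 − $4,100.00) = $292.36 + 17.47% × $2,260.00 = $687.18
Disability Insurance: 5% × $6,880.00 = $344.00
Total: $687.18 + $344.00 = $1,031.18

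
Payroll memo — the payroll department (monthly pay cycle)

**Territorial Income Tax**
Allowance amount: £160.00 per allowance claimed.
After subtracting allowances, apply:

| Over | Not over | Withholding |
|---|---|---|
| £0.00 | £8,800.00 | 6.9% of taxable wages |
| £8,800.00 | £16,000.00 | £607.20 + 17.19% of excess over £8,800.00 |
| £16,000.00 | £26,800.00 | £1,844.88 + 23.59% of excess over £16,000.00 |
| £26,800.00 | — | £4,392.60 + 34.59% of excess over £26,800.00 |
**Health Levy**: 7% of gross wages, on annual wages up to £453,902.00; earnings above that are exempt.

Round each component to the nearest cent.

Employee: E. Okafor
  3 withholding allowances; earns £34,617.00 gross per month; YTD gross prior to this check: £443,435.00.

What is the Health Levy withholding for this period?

Health Levy: cap £453,902.00 − YTD £443,435.00 = £10,467.00 subject; 7% × £10,467.00 = £732.69

£732.69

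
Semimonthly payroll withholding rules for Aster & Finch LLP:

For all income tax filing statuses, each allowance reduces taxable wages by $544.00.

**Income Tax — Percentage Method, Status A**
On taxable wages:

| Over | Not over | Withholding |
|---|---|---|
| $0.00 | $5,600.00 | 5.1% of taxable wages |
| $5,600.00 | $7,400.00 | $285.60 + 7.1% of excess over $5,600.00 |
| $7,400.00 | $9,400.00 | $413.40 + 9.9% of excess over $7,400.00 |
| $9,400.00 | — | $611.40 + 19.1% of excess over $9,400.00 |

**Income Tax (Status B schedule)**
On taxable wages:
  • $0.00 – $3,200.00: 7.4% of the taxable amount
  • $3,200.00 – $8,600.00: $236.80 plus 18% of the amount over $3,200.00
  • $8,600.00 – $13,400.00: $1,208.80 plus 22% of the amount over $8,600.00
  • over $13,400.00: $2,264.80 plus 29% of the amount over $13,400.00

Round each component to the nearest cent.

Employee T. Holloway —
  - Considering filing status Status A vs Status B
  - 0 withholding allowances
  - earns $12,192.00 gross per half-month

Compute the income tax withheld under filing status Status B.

$1,999.04

Income Tax (Status B): taxable = $12,192.00
  $1,208.80 + 22% × ($12,192.00 − $8,600.00) = $1,208.80 + 22% × $3,592.00 = $1,999.04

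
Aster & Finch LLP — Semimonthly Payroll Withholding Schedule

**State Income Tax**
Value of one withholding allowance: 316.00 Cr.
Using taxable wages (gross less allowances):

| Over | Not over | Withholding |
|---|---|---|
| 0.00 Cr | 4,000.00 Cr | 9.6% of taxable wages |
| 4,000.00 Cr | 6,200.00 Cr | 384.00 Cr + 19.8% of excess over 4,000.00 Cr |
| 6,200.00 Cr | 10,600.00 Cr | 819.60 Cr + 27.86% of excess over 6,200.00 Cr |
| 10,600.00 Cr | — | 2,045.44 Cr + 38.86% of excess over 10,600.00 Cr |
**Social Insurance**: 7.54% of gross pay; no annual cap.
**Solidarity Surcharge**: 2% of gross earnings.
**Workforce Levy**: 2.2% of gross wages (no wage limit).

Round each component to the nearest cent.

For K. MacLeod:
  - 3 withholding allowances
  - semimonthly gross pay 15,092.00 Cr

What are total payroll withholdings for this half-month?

State Income Tax: taxable = 15,092.00 Cr − 3×316.00 Cr = 14,144.00 Cr
  2,045.44 Cr + 38.86% × (14,144.00 Cr − 10,600.00 Cr) = 2,045.44 Cr + 38.86% × 3,544.00 Cr = 3,422.64 Cr
Social Insurance: 7.54% × 15,092.00 Cr = 1,137.94 Cr
Solidarity Surcharge: 2% × 15,092.00 Cr = 301.84 Cr
Workforce Levy: 2.2% × 15,092.00 Cr = 332.02 Cr
Total: 3,422.64 Cr + 1,137.94 Cr + 301.84 Cr + 332.02 Cr = 5,194.44 Cr

5,194.44 Cr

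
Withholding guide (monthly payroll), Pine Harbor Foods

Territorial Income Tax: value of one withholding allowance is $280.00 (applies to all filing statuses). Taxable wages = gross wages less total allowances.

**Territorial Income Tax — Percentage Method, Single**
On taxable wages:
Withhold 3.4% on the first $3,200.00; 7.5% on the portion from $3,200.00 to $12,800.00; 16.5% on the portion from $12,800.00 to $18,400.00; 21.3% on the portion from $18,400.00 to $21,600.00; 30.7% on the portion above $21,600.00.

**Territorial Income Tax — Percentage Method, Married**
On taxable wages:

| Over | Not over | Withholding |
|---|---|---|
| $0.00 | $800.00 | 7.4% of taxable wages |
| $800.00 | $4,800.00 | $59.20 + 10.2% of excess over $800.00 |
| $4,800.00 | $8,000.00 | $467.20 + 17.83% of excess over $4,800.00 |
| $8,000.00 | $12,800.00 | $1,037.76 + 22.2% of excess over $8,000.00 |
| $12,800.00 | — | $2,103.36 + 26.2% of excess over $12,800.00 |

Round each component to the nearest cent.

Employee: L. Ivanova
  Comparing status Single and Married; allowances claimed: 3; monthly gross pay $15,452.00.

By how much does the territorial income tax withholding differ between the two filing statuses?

Territorial Income Tax (Single): taxable = $15,452.00 − 3×$280.00 = $14,612.00
  $828.80 + 16.5% × ($14,612.00 − $12,800.00) = $828.80 + 16.5% × $1,812.00 = $1,127.78
Territorial Income Tax (Married): taxable = $15,452.00 − 3×$280.00 = $14,612.00
  $2,103.36 + 26.2% × ($14,612.00 − $12,800.00) = $2,103.36 + 26.2% × $1,812.00 = $2,578.10
Difference: |$1,127.78 − $2,578.10| = $1,450.32 (higher under Married)

$1,450.32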